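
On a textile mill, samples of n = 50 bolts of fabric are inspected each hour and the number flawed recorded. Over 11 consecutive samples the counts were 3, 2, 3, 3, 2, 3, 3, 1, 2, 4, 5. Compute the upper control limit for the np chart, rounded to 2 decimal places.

7.71

p̄ = Σdᵢ / (k·n) = 31 / (11 × 50) = 0.05636
UCL = np̄ + 3·√(np̄(1−p̄)) = 2.8182 + 3 × √(2.8182×0.94364) = 2.8182 + 3 × 1.6307 = 7.7104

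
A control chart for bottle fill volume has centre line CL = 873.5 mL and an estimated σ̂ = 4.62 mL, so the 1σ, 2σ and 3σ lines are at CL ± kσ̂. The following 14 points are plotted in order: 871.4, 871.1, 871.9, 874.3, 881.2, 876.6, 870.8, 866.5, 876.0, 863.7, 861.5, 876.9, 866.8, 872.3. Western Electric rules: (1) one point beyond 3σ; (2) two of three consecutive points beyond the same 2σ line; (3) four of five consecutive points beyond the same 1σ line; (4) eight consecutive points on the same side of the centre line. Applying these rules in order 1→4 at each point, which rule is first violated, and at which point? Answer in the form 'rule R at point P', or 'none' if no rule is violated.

Zone of each point (C = within 1σ̂, B = 1σ̂–2σ̂, A = 2σ̂–3σ̂, * = beyond 3σ̂; sign = side of CL): 1:-C, 2:-C, 3:-C, 4:+C, 5:+B, 6:+C, 7:-C, 8:-B, 9:+C, 10:-A, 11:-A, 12:+C, 13:-B, 14:-C
Rule 2 (two of three consecutive points beyond the same 2σ limit) is satisfied at point 11.

rule 2 at point 11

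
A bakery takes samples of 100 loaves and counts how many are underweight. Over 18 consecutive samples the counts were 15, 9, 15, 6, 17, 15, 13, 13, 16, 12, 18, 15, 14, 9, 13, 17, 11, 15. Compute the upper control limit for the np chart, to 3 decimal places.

p̄ = Σdᵢ / (k·n) = 243 / (18 × 100) = 0.13500
UCL = np̄ + 3·√(np̄(1−p̄)) = 13.5000 + 3 × √(13.5000×0.86500) = 13.5000 + 3 × 3.4172 = 23.7517

23.752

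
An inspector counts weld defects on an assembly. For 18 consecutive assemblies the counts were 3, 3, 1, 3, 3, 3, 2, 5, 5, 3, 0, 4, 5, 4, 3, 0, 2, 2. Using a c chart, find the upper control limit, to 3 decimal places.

c̄ = (3 + 3 + 1 + 3 + 3 + 3 + 2 + 5 + 5 + 3 + 0 + 4 + 5 + 4 + 3 + 0 + 2 + 2) / 18 = 51 / 18 = 2.8333
UCL = c̄ + 3√c̄ = 2.8333 + 3 × √2.8333 = 2.8333 + 3 × 1.6833 = 7.8831

7.883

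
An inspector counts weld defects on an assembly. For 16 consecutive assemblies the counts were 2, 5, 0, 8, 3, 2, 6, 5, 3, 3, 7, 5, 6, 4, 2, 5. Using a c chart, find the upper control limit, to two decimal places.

c̄ = (2 + 5 + 0 + 8 + 3 + 2 + 6 + 5 + 3 + 3 + 7 + 5 + 6 + 4 + 2 + 5) / 16 = 66 / 16 = 4.1250
UCL = c̄ + 3√c̄ = 4.1250 + 3 × √4.1250 = 4.1250 + 3 × 2.0310 = 10.2180

10.22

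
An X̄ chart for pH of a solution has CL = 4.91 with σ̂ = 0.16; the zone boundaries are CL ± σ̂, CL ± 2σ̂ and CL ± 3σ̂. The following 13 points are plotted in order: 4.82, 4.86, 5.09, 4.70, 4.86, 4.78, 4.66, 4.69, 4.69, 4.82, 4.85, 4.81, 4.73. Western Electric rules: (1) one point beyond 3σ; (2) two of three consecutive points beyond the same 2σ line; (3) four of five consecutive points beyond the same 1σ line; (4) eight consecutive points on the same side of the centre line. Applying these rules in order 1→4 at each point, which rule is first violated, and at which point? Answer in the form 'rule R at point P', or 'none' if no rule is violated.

Zone of each point (C = within 1σ̂, B = 1σ̂–2σ̂, A = 2σ̂–3σ̂, * = beyond 3σ̂; sign = side of CL): 1:-C, 2:-C, 3:+B, 4:-B, 5:-C, 6:-C, 7:-B, 8:-B, 9:-B, 10:-C, 11:-C, 12:-C, 13:-B
Rule 4 (eight consecutive points on the same side of the centre line) is satisfied at point 11.

rule 4 at point 11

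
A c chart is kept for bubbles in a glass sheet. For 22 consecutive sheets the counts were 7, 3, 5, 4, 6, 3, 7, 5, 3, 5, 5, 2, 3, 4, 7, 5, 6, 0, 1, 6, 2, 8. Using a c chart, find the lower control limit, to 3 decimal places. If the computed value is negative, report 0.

0.000

c̄ = (7 + 3 + 5 + 4 + 6 + 3 + 7 + 5 + 3 + 5 + 5 + 2 + 3 + 4 + 7 + 5 + 6 + 0 + 1 + 6 + 2 + 8) / 22 = 97 / 22 = 4.4091
LCL = c̄ − 3√c̄ = 4.4091 − 3 × 2.0998 = -1.8903 → 0 (cannot be negative)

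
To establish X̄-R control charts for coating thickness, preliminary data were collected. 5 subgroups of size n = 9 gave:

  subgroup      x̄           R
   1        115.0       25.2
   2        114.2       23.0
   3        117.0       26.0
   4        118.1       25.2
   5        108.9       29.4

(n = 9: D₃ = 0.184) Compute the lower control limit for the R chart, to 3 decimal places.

4.740

R̄ = (25.2 + 23.0 + 26.0 + 25.2 + 29.4) / 5 = 128.8000 / 5 = 25.7600
LCL_R = D₃·R̄ = 0.184 × 25.7600 = 4.7398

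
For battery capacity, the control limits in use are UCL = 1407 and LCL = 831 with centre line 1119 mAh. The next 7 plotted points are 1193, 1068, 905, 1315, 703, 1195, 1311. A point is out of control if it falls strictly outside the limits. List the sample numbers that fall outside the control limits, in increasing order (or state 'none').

5

Compare each point to [831, 1407]: sample 5 = 703 < LCL.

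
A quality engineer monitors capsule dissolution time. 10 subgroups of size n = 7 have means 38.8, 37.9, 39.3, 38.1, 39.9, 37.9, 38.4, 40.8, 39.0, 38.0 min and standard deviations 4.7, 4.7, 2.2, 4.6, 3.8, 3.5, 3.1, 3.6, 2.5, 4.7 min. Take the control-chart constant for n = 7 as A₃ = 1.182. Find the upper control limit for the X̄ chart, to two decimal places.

X̄̄ = (38.8 + 37.9 + 39.3 + 38.1 + 39.9 + 37.9 + 38.4 + 40.8 + 39.0 + 38.0) / 10 = 38.8100
s̄ = (4.7 + 4.7 + 2.2 + 4.6 + 3.8 + 3.5 + 3.1 + 3.6 + 2.5 + 4.7) / 10 = 3.7400
UCL = X̄̄ + A₃·s̄ = 38.8100 + 1.182 × 3.7400 = 43.2307

43.23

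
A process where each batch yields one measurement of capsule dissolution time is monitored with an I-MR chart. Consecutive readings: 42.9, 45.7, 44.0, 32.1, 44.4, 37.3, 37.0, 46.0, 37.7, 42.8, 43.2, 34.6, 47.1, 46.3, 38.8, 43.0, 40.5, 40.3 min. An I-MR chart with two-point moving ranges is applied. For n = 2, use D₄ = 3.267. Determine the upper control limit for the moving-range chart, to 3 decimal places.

18.295

Moving ranges: 2.8, 1.7, 11.9, 12.3, 7.1, 0.3, 9.0, 8.3, 5.1, 0.4, 8.6, 12.5, 0.8, 7.5, 4.2, 2.5, 0.2; M̄R̄ = 95.2000 / 17 = 5.6000
UCL_MR = D₄·M̄R̄ = 3.267 × 5.6000 = 18.2952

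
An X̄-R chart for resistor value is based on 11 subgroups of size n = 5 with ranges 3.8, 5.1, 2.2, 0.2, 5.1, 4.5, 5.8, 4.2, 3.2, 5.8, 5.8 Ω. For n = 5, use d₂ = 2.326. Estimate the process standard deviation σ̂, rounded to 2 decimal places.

R̄ = (3.8 + 5.1 + 2.2 + 0.2 + 5.1 + 4.5 + 5.8 + 4.2 + 3.2 + 5.8 + 5.8) / 11 = 4.1545
σ̂ = R̄ / d₂ = 4.1545 / 2.326 = 1.7861

1.79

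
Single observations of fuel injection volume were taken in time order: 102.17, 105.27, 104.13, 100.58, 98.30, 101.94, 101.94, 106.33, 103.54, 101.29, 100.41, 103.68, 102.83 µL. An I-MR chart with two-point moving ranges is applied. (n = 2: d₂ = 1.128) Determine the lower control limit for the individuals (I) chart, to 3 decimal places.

96.256

X̄ = (102.17 + 105.27 + 104.13 + 100.58 + 98.30 + 101.94 + 101.94 + 106.33 + 103.54 + 101.29 + 100.41 + 103.68 + 102.83) / 13 = 102.4931
Moving ranges: 3.10, 1.14, 3.55, 2.28, 3.64, 0.00, 4.39, 2.79, 2.25, 0.88, 3.27, 0.85; M̄R̄ = 28.1400 / 12 = 2.3450
LCL = X̄ − 3·M̄R̄/d₂ = 102.4931 − 3 × 2.3450 / 1.128 = 96.2564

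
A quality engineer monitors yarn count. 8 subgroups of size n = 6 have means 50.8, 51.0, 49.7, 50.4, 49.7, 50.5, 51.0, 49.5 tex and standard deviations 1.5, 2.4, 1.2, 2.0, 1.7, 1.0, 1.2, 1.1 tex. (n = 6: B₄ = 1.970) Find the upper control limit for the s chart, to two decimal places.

2.98

s̄ = (1.5 + 2.4 + 1.2 + 2.0 + 1.7 + 1.0 + 1.2 + 1.1) / 8 = 1.5125
UCL_s = B₄·s̄ = 1.970 × 1.5125 = 2.9796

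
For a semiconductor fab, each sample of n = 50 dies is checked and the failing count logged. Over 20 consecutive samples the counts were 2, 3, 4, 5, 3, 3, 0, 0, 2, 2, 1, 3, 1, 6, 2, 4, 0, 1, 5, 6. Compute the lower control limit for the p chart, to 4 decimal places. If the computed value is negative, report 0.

0.0000

p̄ = Σdᵢ / (k·n) = 53 / (20 × 50) = 0.05300
LCL = p̄ − 3·√(p̄(1−p̄)/n) = 0.05300 − 3 × 0.03168 = -0.04205 → 0 (negative, so LCL = 0)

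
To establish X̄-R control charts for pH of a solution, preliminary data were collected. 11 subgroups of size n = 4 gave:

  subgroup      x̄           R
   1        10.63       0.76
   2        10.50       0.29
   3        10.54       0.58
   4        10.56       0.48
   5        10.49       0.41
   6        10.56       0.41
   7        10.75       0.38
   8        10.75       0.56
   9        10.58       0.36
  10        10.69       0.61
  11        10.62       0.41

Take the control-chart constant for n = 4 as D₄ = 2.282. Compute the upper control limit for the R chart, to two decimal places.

R̄ = (0.76 + 0.29 + 0.58 + 0.48 + 0.41 + 0.41 + 0.38 + 0.56 + 0.36 + 0.61 + 0.41) / 11 = 5.2500 / 11 = 0.4773
UCL_R = D₄·R̄ = 2.282 × 0.4773 = 1.0891

1.09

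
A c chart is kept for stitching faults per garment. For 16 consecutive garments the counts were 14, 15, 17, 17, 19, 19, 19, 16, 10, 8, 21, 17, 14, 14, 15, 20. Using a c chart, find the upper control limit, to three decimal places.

c̄ = (14 + 15 + 17 + 17 + 19 + 19 + 19 + 16 + 10 + 8 + 21 + 17 + 14 + 14 + 15 + 20) / 16 = 255 / 16 = 15.9375
UCL = c̄ + 3√c̄ = 15.9375 + 3 × √15.9375 = 15.9375 + 3 × 3.9922 = 27.9140

27.914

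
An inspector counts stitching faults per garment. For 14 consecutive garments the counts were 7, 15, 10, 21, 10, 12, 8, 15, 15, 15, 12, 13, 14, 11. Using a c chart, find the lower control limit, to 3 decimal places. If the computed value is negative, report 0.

c̄ = (7 + 15 + 10 + 21 + 10 + 12 + 8 + 15 + 15 + 15 + 12 + 13 + 14 + 11) / 14 = 178 / 14 = 12.7143
LCL = c̄ − 3√c̄ = 12.7143 − 3 × 3.5657 = 2.0172

2.017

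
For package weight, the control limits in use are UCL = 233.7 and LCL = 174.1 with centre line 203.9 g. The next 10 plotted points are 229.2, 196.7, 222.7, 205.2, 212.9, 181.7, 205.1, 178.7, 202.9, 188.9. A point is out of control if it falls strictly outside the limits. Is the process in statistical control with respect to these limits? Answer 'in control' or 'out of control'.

in control

All 10 points lie within [174.1, 233.7].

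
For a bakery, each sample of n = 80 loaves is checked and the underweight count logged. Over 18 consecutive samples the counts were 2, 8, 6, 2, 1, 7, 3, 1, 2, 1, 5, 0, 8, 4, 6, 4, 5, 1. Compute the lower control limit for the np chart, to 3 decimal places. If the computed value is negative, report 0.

p̄ = Σdᵢ / (k·n) = 66 / (18 × 80) = 0.04583
LCL = np̄ − 3·√(np̄(1−p̄)) = 3.6667 − 3 × 1.8705 = -1.9447 → 0 (negative, so LCL = 0)

0.000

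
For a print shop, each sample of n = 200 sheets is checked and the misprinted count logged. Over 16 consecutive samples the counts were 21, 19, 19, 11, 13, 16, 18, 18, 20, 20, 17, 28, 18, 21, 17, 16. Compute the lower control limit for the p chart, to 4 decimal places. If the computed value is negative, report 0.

p̄ = Σdᵢ / (k·n) = 292 / (16 × 200) = 0.09125
LCL = p̄ − 3·√(p̄(1−p̄)/n) = 0.09125 − 3 × 0.02036 = 0.03016

0.0302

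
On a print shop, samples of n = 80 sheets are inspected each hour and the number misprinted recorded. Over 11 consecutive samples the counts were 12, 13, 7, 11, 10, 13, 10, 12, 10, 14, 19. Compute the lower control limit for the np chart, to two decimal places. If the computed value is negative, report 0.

2.36

p̄ = Σdᵢ / (k·n) = 131 / (11 × 80) = 0.14886
LCL = np̄ − 3·√(np̄(1−p̄)) = 11.9091 − 3 × 3.1837 = 2.3578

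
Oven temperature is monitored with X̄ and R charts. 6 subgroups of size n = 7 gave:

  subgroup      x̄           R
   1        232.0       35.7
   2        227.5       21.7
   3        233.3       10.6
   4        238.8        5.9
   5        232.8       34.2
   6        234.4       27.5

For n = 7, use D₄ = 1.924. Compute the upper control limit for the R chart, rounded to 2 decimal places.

R̄ = (35.7 + 21.7 + 10.6 + 5.9 + 34.2 + 27.5) / 6 = 135.6000 / 6 = 22.6000
UCL_R = D₄·R̄ = 1.924 × 22.6000 = 43.4824

43.48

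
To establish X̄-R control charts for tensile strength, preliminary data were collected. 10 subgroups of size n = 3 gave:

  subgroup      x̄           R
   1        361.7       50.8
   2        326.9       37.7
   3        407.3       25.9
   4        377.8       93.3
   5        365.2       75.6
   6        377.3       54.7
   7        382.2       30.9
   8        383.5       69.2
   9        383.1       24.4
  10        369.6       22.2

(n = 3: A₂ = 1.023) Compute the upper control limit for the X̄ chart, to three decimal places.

X̄̄ = (361.7 + 326.9 + 407.3 + 377.8 + 365.2 + 377.3 + 382.2 + 383.5 + 383.1 + 369.6) / 10 = 3734.6000 / 10 = 373.4600
R̄ = (50.8 + 37.7 + 25.9 + 93.3 + 75.6 + 54.7 + 30.9 + 69.2 + 24.4 + 22.2) / 10 = 484.7000 / 10 = 48.4700
UCL = X̄̄ + A₂·R̄ = 373.4600 + 1.023 × 48.4700 = 423.0448

423.045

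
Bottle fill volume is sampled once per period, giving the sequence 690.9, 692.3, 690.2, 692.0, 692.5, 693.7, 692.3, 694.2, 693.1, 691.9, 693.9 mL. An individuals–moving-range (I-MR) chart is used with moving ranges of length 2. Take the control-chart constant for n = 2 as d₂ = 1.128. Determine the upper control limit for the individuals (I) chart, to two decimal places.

696.34

X̄ = (690.9 + 692.3 + 690.2 + 692.0 + 692.5 + 693.7 + 692.3 + 694.2 + 693.1 + 691.9 + 693.9) / 11 = 692.4545
Moving ranges: 1.4, 2.1, 1.8, 0.5, 1.2, 1.4, 1.9, 1.1, 1.2, 2.0; M̄R̄ = 14.6000 / 10 = 1.4600
UCL = X̄ + 3·M̄R̄/d₂ = 692.4545 + 3 × 1.4600 / 1.128 = 696.3375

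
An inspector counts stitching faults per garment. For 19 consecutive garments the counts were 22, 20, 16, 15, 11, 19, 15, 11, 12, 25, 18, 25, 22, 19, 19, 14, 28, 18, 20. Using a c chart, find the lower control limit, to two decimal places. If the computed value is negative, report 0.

5.51

c̄ = (22 + 20 + 16 + 15 + 11 + 19 + 15 + 11 + 12 + 25 + 18 + 25 + 22 + 19 + 19 + 14 + 28 + 18 + 20) / 19 = 349 / 19 = 18.3684
LCL = c̄ − 3√c̄ = 18.3684 − 3 × 4.2858 = 5.5109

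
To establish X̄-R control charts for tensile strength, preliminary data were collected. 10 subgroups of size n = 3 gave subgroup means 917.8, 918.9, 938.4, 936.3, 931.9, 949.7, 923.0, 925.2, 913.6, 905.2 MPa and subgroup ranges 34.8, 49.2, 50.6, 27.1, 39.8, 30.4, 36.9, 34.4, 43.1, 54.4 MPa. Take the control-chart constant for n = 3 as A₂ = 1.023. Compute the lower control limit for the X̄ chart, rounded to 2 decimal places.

885.01

X̄̄ = (917.8 + 918.9 + 938.4 + 936.3 + 931.9 + 949.7 + 923.0 + 925.2 + 913.6 + 905.2) / 10 = 9260.0000 / 10 = 926.0000
R̄ = (34.8 + 49.2 + 50.6 + 27.1 + 39.8 + 30.4 + 36.9 + 34.4 + 43.1 + 54.4) / 10 = 400.7000 / 10 = 40.0700
LCL = X̄̄ − A₂·R̄ = 926.0000 − 1.023 × 40.0700 = 885.0084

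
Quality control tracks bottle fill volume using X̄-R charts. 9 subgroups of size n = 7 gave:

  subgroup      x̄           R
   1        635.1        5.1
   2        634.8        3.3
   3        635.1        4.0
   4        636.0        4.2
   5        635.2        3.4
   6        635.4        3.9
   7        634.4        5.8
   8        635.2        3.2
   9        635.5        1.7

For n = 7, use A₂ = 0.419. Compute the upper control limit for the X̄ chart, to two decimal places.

X̄̄ = (635.1 + 634.8 + 635.1 + 636.0 + 635.2 + 635.4 + 634.4 + 635.2 + 635.5) / 9 = 5716.7000 / 9 = 635.1889
R̄ = (5.1 + 3.3 + 4.0 + 4.2 + 3.4 + 3.9 + 5.8 + 3.2 + 1.7) / 9 = 34.6000 / 9 = 3.8444
UCL = X̄̄ + A₂·R̄ = 635.1889 + 0.419 × 3.8444 = 636.7997

636.80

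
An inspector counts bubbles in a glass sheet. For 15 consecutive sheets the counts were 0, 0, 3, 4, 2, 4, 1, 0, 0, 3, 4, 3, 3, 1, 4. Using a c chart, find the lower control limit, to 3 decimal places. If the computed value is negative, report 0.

0.000

c̄ = (0 + 0 + 3 + 4 + 2 + 4 + 1 + 0 + 0 + 3 + 4 + 3 + 3 + 1 + 4) / 15 = 32 / 15 = 2.1333
LCL = c̄ − 3√c̄ = 2.1333 − 3 × 1.4606 = -2.2484 → 0 (cannot be negative)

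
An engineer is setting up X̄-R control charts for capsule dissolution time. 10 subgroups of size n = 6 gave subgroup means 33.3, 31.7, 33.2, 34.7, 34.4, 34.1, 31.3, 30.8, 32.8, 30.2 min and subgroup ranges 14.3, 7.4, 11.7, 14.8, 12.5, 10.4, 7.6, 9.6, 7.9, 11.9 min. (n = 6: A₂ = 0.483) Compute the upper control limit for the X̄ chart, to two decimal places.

37.87

X̄̄ = (33.3 + 31.7 + 33.2 + 34.7 + 34.4 + 34.1 + 31.3 + 30.8 + 32.8 + 30.2) / 10 = 326.5000 / 10 = 32.6500
R̄ = (14.3 + 7.4 + 11.7 + 14.8 + 12.5 + 10.4 + 7.6 + 9.6 + 7.9 + 11.9) / 10 = 108.1000 / 10 = 10.8100
UCL = X̄̄ + A₂·R̄ = 32.6500 + 0.483 × 10.8100 = 37.8712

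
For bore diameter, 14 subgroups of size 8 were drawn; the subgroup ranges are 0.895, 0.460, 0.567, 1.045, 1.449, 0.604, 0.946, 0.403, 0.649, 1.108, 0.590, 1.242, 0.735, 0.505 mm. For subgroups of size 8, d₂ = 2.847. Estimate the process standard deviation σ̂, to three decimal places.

0.281

R̄ = (0.895 + 0.460 + 0.567 + 1.045 + 1.449 + 0.604 + 0.946 + 0.403 + 0.649 + 1.108 + 0.590 + 1.242 + 0.735 + 0.505) / 14 = 0.7999
σ̂ = R̄ / d₂ = 0.7999 / 2.847 = 0.2809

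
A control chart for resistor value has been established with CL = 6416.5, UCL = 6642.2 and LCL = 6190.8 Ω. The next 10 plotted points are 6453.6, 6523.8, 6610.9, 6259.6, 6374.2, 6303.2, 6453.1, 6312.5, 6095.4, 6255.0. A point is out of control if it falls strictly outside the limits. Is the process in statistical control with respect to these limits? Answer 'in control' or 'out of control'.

Compare each point to [6190.8, 6642.2]: sample 9 = 6095.4 < LCL.

out of control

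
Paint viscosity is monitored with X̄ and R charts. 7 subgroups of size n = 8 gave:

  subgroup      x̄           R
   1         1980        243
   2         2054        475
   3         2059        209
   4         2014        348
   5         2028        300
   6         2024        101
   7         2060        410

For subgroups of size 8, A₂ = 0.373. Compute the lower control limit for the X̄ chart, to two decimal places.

1920.13

X̄̄ = (1980 + 2054 + 2059 + 2014 + 2028 + 2024 + 2060) / 7 = 14219.0000 / 7 = 2031.2857
R̄ = (243 + 475 + 209 + 348 + 300 + 101 + 410) / 7 = 2086.0000 / 7 = 298.0000
LCL = X̄̄ − A₂·R̄ = 2031.2857 − 0.373 × 298.0000 = 1920.1317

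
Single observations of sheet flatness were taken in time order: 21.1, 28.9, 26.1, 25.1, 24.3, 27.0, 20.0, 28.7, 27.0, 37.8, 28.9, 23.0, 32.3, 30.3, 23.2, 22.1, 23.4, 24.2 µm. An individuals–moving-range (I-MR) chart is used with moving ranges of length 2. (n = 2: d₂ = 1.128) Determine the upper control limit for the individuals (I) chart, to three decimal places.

X̄ = (21.1 + 28.9 + 26.1 + 25.1 + 24.3 + 27.0 + 20.0 + 28.7 + 27.0 + 37.8 + 28.9 + 23.0 + 32.3 + 30.3 + 23.2 + 22.1 + 23.4 + 24.2) / 18 = 26.3000
Moving ranges: 7.8, 2.8, 1.0, 0.8, 2.7, 7.0, 8.7, 1.7, 10.8, 8.9, 5.9, 9.3, 2.0, 7.1, 1.1, 1.3, 0.8; M̄R̄ = 79.7000 / 17 = 4.6882
UCL = X̄ + 3·M̄R̄/d₂ = 26.3000 + 3 × 4.6882 / 1.128 = 38.7687

38.769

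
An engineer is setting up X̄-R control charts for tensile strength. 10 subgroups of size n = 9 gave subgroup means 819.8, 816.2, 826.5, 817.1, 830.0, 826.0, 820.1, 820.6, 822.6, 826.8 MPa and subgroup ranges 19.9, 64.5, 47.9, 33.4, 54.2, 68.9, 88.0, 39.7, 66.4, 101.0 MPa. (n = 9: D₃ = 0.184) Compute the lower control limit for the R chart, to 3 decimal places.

R̄ = (19.9 + 64.5 + 47.9 + 33.4 + 54.2 + 68.9 + 88.0 + 39.7 + 66.4 + 101.0) / 10 = 583.9000 / 10 = 58.3900
LCL_R = D₃·R̄ = 0.184 × 58.3900 = 10.7438

10.744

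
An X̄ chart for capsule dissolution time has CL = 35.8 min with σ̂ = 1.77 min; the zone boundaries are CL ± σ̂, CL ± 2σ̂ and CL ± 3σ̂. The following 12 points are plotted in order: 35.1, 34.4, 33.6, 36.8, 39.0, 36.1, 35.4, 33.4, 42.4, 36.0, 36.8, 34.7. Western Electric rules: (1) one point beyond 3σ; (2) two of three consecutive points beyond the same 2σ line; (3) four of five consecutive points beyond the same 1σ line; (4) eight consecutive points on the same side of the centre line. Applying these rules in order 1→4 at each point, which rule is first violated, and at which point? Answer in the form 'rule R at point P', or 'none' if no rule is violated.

rule 1 at point 9

Zone of each point (C = within 1σ̂, B = 1σ̂–2σ̂, A = 2σ̂–3σ̂, * = beyond 3σ̂; sign = side of CL): 1:-C, 2:-C, 3:-B, 4:+C, 5:+B, 6:+C, 7:-C, 8:-B, 9:+*, 10:+C, 11:+C, 12:-C
Rule 1 (one point beyond the 3σ limits) is satisfied at point 9.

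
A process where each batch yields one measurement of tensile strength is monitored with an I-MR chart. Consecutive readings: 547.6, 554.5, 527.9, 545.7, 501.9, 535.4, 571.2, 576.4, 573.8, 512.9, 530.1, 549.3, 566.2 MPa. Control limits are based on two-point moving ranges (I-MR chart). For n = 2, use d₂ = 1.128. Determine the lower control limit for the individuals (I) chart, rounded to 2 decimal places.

X̄ = (547.6 + 554.5 + 527.9 + 545.7 + 501.9 + 535.4 + 571.2 + 576.4 + 573.8 + 512.9 + 530.1 + 549.3 + 566.2) / 13 = 545.6077
Moving ranges: 6.9, 26.6, 17.8, 43.8, 33.5, 35.8, 5.2, 2.6, 60.9, 17.2, 19.2, 16.9; M̄R̄ = 286.4000 / 12 = 23.8667
LCL = X̄ − 3·M̄R̄/d₂ = 545.6077 − 3 × 23.8667 / 1.128 = 482.1325

482.13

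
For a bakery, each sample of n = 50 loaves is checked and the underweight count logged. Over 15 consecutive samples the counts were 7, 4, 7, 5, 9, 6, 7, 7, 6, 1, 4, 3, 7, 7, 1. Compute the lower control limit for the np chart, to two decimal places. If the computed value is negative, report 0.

p̄ = Σdᵢ / (k·n) = 81 / (15 × 50) = 0.10800
LCL = np̄ − 3·√(np̄(1−p̄)) = 5.4000 − 3 × 2.1947 = -1.1842 → 0 (negative, so LCL = 0)

0.00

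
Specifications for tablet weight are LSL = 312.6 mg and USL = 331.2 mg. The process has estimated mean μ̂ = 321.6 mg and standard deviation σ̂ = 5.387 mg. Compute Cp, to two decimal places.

Cp = (USL − LSL) / (6σ̂) = (331.2 − 312.6) / (6 × 5.387) = 18.6000 / 32.3220 = 0.5755

0.58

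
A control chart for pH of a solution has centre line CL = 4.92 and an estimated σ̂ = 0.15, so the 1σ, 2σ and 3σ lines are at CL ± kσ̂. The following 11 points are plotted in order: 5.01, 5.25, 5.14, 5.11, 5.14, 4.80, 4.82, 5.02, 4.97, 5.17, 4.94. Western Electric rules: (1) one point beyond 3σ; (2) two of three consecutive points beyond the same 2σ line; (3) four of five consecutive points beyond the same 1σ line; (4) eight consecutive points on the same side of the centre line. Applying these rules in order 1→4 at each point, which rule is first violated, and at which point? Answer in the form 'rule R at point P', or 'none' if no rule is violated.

Zone of each point (C = within 1σ̂, B = 1σ̂–2σ̂, A = 2σ̂–3σ̂, * = beyond 3σ̂; sign = side of CL): 1:+C, 2:+A, 3:+B, 4:+B, 5:+B, 6:-C, 7:-C, 8:+C, 9:+C, 10:+B, 11:+C
Rule 3 (four of five consecutive points beyond the same 1σ limit) is satisfied at point 5.

rule 3 at point 5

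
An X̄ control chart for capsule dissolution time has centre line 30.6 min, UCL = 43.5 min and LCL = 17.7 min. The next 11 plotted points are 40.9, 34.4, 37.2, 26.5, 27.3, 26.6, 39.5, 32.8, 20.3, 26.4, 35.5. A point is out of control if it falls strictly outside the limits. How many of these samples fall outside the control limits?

All 11 points lie within [17.7, 43.5].

0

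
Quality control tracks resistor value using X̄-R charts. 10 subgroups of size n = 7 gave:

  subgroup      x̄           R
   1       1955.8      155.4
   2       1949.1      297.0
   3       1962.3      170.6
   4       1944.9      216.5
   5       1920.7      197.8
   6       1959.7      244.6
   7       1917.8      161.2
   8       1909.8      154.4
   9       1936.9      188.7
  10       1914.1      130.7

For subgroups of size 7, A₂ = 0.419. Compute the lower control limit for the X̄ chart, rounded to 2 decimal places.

1856.79

X̄̄ = (1955.8 + 1949.1 + 1962.3 + 1944.9 + 1920.7 + 1959.7 + 1917.8 + 1909.8 + 1936.9 + 1914.1) / 10 = 19371.1000 / 10 = 1937.1100
R̄ = (155.4 + 297.0 + 170.6 + 216.5 + 197.8 + 244.6 + 161.2 + 154.4 + 188.7 + 130.7) / 10 = 1916.9000 / 10 = 191.6900
LCL = X̄̄ − A₂·R̄ = 1937.1100 − 0.419 × 191.6900 = 1856.7919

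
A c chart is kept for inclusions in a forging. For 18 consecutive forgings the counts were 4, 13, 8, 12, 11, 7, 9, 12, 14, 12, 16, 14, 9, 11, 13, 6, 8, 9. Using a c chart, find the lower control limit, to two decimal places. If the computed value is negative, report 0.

0.75

c̄ = (4 + 13 + 8 + 12 + 11 + 7 + 9 + 12 + 14 + 12 + 16 + 14 + 9 + 11 + 13 + 6 + 8 + 9) / 18 = 188 / 18 = 10.4444
LCL = c̄ − 3√c̄ = 10.4444 − 3 × 3.2318 = 0.7491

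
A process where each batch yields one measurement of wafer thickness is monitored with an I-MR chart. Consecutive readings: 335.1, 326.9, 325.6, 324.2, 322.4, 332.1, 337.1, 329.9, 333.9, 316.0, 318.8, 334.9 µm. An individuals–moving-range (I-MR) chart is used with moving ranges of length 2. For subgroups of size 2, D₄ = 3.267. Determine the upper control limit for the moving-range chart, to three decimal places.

22.394

Moving ranges: 8.2, 1.3, 1.4, 1.8, 9.7, 5.0, 7.2, 4.0, 17.9, 2.8, 16.1; M̄R̄ = 75.4000 / 11 = 6.8545
UCL_MR = D₄·M̄R̄ = 3.267 × 6.8545 = 22.3938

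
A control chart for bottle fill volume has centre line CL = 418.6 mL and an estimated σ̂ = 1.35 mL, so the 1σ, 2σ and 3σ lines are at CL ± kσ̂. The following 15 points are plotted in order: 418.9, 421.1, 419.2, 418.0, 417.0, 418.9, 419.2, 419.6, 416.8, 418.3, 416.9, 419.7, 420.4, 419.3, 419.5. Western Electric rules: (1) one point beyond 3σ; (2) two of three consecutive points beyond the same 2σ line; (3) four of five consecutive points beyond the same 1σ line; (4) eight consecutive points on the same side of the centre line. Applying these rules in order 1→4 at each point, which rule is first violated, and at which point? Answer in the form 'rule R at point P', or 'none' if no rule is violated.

Zone of each point (C = within 1σ̂, B = 1σ̂–2σ̂, A = 2σ̂–3σ̂, * = beyond 3σ̂; sign = side of CL): 1:+C, 2:+B, 3:+C, 4:-C, 5:-B, 6:+C, 7:+C, 8:+C, 9:-B, 10:-C, 11:-B, 12:+C, 13:+B, 14:+C, 15:+C
No rule fires across all 15 points.

none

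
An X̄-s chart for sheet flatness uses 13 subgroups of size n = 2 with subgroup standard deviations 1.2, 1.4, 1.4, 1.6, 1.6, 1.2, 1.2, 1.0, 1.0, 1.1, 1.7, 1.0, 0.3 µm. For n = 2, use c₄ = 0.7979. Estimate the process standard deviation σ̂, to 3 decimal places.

1.514

s̄ = (1.2 + 1.4 + 1.4 + 1.6 + 1.6 + 1.2 + 1.2 + 1.0 + 1.0 + 1.1 + 1.7 + 1.0 + 0.3) / 13 = 1.2077
σ̂ = s̄ / c₄ = 1.2077 / 0.7979 = 1.5136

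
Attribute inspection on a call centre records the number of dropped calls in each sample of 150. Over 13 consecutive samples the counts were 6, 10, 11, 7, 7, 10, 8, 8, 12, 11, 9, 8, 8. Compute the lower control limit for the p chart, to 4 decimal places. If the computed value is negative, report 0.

p̄ = Σdᵢ / (k·n) = 115 / (13 × 150) = 0.05897
LCL = p̄ − 3·√(p̄(1−p̄)/n) = 0.05897 − 3 × 0.01923 = 0.00127

0.0013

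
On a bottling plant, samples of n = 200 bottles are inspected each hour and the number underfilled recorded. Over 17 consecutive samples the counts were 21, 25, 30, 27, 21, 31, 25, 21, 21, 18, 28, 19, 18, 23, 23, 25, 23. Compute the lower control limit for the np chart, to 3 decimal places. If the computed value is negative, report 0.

9.816

p̄ = Σdᵢ / (k·n) = 399 / (17 × 200) = 0.11735
LCL = np̄ − 3·√(np̄(1−p̄)) = 23.4706 − 3 × 4.5515 = 9.8161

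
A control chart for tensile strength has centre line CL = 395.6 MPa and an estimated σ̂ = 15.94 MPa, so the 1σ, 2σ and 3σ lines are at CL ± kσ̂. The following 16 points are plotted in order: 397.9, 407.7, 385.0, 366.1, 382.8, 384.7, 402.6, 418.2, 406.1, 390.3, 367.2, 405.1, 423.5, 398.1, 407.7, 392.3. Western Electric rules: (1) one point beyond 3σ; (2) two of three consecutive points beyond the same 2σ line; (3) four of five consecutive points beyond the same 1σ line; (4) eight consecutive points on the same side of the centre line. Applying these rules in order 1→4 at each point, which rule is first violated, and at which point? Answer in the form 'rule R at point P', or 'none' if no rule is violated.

Zone of each point (C = within 1σ̂, B = 1σ̂–2σ̂, A = 2σ̂–3σ̂, * = beyond 3σ̂; sign = side of CL): 1:+C, 2:+C, 3:-C, 4:-B, 5:-C, 6:-C, 7:+C, 8:+B, 9:+C, 10:-C, 11:-B, 12:+C, 13:+B, 14:+C, 15:+C, 16:-C
No rule fires across all 16 points.

none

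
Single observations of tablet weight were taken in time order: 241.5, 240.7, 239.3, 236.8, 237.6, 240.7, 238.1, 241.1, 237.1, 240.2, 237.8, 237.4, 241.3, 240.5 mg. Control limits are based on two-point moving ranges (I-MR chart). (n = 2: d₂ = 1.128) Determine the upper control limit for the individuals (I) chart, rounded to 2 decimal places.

245.18

X̄ = (241.5 + 240.7 + 239.3 + 236.8 + 237.6 + 240.7 + 238.1 + 241.1 + 237.1 + 240.2 + 237.8 + 237.4 + 241.3 + 240.5) / 14 = 239.2929
Moving ranges: 0.8, 1.4, 2.5, 0.8, 3.1, 2.6, 3.0, 4.0, 3.1, 2.4, 0.4, 3.9, 0.8; M̄R̄ = 28.8000 / 13 = 2.2154
UCL = X̄ + 3·M̄R̄/d₂ = 239.2929 + 3 × 2.2154 / 1.128 = 245.1848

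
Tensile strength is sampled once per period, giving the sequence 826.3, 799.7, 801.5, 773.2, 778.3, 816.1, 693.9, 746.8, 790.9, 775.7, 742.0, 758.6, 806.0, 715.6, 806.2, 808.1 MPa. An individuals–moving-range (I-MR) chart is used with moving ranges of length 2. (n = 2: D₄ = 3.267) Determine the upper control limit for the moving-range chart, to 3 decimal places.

133.860

Moving ranges: 26.6, 1.8, 28.3, 5.1, 37.8, 122.2, 52.9, 44.1, 15.2, 33.7, 16.6, 47.4, 90.4, 90.6, 1.9; M̄R̄ = 614.6000 / 15 = 40.9733
UCL_MR = D₄·M̄R̄ = 3.267 × 40.9733 = 133.8599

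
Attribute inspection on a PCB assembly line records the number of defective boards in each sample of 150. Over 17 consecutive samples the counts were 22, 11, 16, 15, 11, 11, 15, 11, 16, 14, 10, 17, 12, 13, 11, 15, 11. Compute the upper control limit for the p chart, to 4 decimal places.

p̄ = Σdᵢ / (k·n) = 231 / (17 × 150) = 0.09059
UCL = p̄ + 3·√(p̄(1−p̄)/n) = 0.09059 + 3 × √(0.09059×0.90941/150) = 0.09059 + 3 × 0.02344 = 0.16089

0.1609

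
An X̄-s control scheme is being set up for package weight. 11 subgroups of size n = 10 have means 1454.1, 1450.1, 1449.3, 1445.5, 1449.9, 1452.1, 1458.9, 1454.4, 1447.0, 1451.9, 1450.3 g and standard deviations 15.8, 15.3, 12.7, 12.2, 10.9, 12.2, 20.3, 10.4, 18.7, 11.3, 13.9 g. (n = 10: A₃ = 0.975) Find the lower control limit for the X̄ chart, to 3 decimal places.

X̄̄ = (1454.1 + 1450.1 + 1449.3 + 1445.5 + 1449.9 + 1452.1 + 1458.9 + 1454.4 + 1447.0 + 1451.9 + 1450.3) / 11 = 1451.2273
s̄ = (15.8 + 15.3 + 12.7 + 12.2 + 10.9 + 12.2 + 20.3 + 10.4 + 18.7 + 11.3 + 13.9) / 11 = 13.9727
LCL = X̄̄ − A₃·s̄ = 1451.2273 − 0.975 × 13.9727 = 1437.6039

1437.604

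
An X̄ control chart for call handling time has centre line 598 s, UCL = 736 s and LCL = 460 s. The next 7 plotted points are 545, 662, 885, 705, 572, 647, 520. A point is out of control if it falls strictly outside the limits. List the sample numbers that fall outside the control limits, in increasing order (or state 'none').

Compare each point to [460, 736]: sample 3 = 885 > UCL.

3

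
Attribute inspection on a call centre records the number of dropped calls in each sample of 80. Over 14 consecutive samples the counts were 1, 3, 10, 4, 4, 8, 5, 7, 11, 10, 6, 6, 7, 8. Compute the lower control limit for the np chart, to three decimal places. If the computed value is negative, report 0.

0.000

p̄ = Σdᵢ / (k·n) = 90 / (14 × 80) = 0.08036
LCL = np̄ − 3·√(np̄(1−p̄)) = 6.4286 − 3 × 2.4315 = -0.8658 → 0 (negative, so LCL = 0)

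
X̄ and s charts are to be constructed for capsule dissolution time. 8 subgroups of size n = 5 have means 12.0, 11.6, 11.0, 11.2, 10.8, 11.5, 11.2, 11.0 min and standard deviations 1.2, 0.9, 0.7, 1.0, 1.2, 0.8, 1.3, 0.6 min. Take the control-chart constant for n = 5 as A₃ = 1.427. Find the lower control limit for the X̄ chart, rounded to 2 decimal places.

X̄̄ = (12.0 + 11.6 + 11.0 + 11.2 + 10.8 + 11.5 + 11.2 + 11.0) / 8 = 11.2875
s̄ = (1.2 + 0.9 + 0.7 + 1.0 + 1.2 + 0.8 + 1.3 + 0.6) / 8 = 0.9625
LCL = X̄̄ − A₃·s̄ = 11.2875 − 1.427 × 0.9625 = 9.9140

9.91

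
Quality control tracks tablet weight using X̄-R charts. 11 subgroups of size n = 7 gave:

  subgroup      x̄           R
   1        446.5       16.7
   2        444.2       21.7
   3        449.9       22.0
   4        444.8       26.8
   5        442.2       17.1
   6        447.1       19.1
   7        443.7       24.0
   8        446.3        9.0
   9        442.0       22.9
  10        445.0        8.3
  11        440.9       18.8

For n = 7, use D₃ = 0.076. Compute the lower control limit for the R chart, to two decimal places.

1.43

R̄ = (16.7 + 21.7 + 22.0 + 26.8 + 17.1 + 19.1 + 24.0 + 9.0 + 22.9 + 8.3 + 18.8) / 11 = 206.4000 / 11 = 18.7636
LCL_R = D₃·R̄ = 0.076 × 18.7636 = 1.4260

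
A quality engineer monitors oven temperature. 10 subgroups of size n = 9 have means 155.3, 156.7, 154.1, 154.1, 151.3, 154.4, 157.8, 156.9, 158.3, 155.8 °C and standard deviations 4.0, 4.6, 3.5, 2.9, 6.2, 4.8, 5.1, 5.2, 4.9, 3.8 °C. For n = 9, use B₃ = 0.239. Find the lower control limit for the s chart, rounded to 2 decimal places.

1.08

s̄ = (4.0 + 4.6 + 3.5 + 2.9 + 6.2 + 4.8 + 5.1 + 5.2 + 4.9 + 3.8) / 10 = 4.5000
LCL_s = B₃·s̄ = 0.239 × 4.5000 = 1.0755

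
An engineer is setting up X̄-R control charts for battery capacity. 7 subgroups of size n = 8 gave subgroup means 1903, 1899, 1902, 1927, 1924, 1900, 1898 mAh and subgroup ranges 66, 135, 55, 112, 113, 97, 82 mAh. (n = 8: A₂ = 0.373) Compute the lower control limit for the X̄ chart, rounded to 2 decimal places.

X̄̄ = (1903 + 1899 + 1902 + 1927 + 1924 + 1900 + 1898) / 7 = 13353.0000 / 7 = 1907.5714
R̄ = (66 + 135 + 55 + 112 + 113 + 97 + 82) / 7 = 660.0000 / 7 = 94.2857
LCL = X̄̄ − A₂·R̄ = 1907.5714 − 0.373 × 94.2857 = 1872.4029

1872.40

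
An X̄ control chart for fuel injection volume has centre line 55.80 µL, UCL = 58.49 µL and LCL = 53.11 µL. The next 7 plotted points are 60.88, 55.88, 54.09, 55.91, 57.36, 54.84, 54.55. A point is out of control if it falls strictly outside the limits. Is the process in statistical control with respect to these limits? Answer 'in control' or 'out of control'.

out of control

Compare each point to [53.11, 58.49]: sample 1 = 60.88 > UCL.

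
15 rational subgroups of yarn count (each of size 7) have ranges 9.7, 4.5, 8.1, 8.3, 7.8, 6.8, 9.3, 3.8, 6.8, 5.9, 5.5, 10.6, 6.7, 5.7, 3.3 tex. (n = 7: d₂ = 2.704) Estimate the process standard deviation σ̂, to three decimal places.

2.535

R̄ = (9.7 + 4.5 + 8.1 + 8.3 + 7.8 + 6.8 + 9.3 + 3.8 + 6.8 + 5.9 + 5.5 + 10.6 + 6.7 + 5.7 + 3.3) / 15 = 6.8533
σ̂ = R̄ / d₂ = 6.8533 / 2.704 = 2.5345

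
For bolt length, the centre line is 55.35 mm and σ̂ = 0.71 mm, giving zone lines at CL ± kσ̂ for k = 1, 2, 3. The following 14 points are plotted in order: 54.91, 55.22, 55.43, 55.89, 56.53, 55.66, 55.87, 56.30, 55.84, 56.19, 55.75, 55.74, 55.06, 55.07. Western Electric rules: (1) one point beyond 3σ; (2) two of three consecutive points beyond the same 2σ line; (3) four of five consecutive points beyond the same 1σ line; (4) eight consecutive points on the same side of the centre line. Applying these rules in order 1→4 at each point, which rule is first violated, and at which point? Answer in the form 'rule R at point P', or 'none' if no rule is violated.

Zone of each point (C = within 1σ̂, B = 1σ̂–2σ̂, A = 2σ̂–3σ̂, * = beyond 3σ̂; sign = side of CL): 1:-C, 2:-C, 3:+C, 4:+C, 5:+B, 6:+C, 7:+C, 8:+B, 9:+C, 10:+B, 11:+C, 12:+C, 13:-C, 14:-C
Rule 4 (eight consecutive points on the same side of the centre line) is satisfied at point 10.

rule 4 at point 10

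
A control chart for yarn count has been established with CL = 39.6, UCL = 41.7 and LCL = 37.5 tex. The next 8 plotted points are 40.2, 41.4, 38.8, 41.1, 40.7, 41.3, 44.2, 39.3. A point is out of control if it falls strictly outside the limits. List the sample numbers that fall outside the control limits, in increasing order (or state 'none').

Compare each point to [37.5, 41.7]: sample 7 = 44.2 > UCL.

7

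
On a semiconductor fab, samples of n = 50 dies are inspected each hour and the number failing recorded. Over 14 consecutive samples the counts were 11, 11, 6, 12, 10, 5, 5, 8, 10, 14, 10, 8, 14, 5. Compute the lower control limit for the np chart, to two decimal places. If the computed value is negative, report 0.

p̄ = Σdᵢ / (k·n) = 129 / (14 × 50) = 0.18429
LCL = np̄ − 3·√(np̄(1−p̄)) = 9.2143 − 3 × 2.7416 = 0.9896

0.99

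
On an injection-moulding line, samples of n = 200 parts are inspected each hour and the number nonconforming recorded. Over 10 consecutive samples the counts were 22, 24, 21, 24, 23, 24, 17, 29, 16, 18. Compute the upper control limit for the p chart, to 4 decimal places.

p̄ = Σdᵢ / (k·n) = 218 / (10 × 200) = 0.10900
UCL = p̄ + 3·√(p̄(1−p̄)/n) = 0.10900 + 3 × √(0.10900×0.89100/200) = 0.10900 + 3 × 0.02204 = 0.17511

0.1751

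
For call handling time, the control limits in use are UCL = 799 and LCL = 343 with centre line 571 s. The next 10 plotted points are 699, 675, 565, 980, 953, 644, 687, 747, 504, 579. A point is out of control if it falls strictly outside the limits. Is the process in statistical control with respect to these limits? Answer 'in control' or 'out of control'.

out of control

Compare each point to [343, 799]: sample 4 = 980 > UCL; sample 5 = 953 > UCL.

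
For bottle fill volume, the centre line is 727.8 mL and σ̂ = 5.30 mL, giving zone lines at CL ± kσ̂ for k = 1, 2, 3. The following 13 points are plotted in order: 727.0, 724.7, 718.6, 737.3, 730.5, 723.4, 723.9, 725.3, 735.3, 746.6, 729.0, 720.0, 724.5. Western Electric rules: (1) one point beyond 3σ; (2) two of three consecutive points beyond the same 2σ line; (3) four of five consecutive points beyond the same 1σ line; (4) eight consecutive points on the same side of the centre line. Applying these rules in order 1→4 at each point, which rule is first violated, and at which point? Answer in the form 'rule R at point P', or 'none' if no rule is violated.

Zone of each point (C = within 1σ̂, B = 1σ̂–2σ̂, A = 2σ̂–3σ̂, * = beyond 3σ̂; sign = side of CL): 1:-C, 2:-C, 3:-B, 4:+B, 5:+C, 6:-C, 7:-C, 8:-C, 9:+B, 10:+*, 11:+C, 12:-B, 13:-C
Rule 1 (one point beyond the 3σ limits) is satisfied at point 10.

rule 1 at point 10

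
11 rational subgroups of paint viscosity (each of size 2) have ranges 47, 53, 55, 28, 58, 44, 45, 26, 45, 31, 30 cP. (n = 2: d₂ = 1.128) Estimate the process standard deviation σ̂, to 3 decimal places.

37.234

R̄ = (47 + 53 + 55 + 28 + 58 + 44 + 45 + 26 + 45 + 31 + 30) / 11 = 42.0000
σ̂ = R̄ / d₂ = 42.0000 / 1.128 = 37.2340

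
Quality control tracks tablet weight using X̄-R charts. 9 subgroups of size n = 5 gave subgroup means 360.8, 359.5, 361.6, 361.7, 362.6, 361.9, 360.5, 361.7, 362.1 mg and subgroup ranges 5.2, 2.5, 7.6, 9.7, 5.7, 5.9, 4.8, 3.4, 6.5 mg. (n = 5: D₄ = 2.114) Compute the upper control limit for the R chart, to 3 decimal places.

12.050

R̄ = (5.2 + 2.5 + 7.6 + 9.7 + 5.7 + 5.9 + 4.8 + 3.4 + 6.5) / 9 = 51.3000 / 9 = 5.7000
UCL_R = D₄·R̄ = 2.114 × 5.7000 = 12.0498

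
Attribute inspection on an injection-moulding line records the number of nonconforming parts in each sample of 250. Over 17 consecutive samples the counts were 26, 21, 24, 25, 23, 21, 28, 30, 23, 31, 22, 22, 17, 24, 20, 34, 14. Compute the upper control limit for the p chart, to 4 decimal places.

p̄ = Σdᵢ / (k·n) = 405 / (17 × 250) = 0.09529
UCL = p̄ + 3·√(p̄(1−p̄)/n) = 0.09529 + 3 × √(0.09529×0.90471/250) = 0.09529 + 3 × 0.01857 = 0.15100

0.1510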